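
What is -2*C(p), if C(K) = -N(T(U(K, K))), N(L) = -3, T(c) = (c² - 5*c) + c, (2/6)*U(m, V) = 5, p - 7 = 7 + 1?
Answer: -6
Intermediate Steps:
p = 15 (p = 7 + (7 + 1) = 7 + 8 = 15)
U(m, V) = 15 (U(m, V) = 3*5 = 15)
T(c) = c² - 4*c
C(K) = 3 (C(K) = -1*(-3) = 3)
-2*C(p) = -2*3 = -6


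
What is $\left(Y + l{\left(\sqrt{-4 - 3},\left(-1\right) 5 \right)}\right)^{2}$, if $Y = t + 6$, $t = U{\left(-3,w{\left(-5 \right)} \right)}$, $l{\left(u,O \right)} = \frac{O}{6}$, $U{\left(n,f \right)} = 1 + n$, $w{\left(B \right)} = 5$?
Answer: $\frac{361}{36} \approx 10.028$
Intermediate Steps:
$l{\left(u,O \right)} = \frac{O}{6}$ ($l{\left(u,O \right)} = O \frac{1}{6} = \frac{O}{6}$)
$t = -2$ ($t = 1 - 3 = -2$)
$Y = 4$ ($Y = -2 + 6 = 4$)
$\left(Y + l{\left(\sqrt{-4 - 3},\left(-1\right) 5 \right)}\right)^{2} = \left(4 + \frac{\left(-1\right) 5}{6}\right)^{2} = \left(4 + \frac{1}{6} \left(-5\right)\right)^{2} = \left(4 - \frac{5}{6}\right)^{2} = \left(\frac{19}{6}\right)^{2} = \frac{361}{36}$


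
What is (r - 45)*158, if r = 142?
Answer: 15326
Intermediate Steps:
(r - 45)*158 = (142 - 45)*158 = 97*158 = 15326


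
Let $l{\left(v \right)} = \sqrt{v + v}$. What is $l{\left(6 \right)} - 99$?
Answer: $-99 + 2 \sqrt{3} \approx -95.536$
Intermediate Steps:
$l{\left(v \right)} = \sqrt{2} \sqrt{v}$ ($l{\left(v \right)} = \sqrt{2 v} = \sqrt{2} \sqrt{v}$)
$l{\left(6 \right)} - 99 = \sqrt{2} \sqrt{6} - 99 = 2 \sqrt{3} - 99 = -99 + 2 \sqrt{3}$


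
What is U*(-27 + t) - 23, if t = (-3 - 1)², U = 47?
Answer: -540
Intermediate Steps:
t = 16 (t = (-4)² = 16)
U*(-27 + t) - 23 = 47*(-27 + 16) - 23 = 47*(-11) - 23 = -517 - 23 = -540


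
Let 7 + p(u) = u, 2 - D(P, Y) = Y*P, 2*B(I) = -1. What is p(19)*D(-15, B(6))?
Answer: -66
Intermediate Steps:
B(I) = -1/2 (B(I) = (1/2)*(-1) = -1/2)
D(P, Y) = 2 - P*Y (D(P, Y) = 2 - Y*P = 2 - P*Y)
p(u) = -7 + u
p(19)*D(-15, B(6)) = (-7 + 19)*(2 - 1*(-15)*(-1/2)) = 12*(2 - 15/2) = 12*(-11/2) = -66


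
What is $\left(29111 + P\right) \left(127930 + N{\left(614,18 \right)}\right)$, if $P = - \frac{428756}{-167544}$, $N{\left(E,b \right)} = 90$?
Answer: $\frac{78057028745350}{20943} \approx 3.7271 \cdot 10^{9}$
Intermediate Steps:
$P = \frac{107189}{41886}$ ($P = \left(-428756\right) \left(- \frac{1}{167544}\right) = \frac{107189}{41886} \approx 2.5591$)
$\left(29111 + P\right) \left(127930 + N{\left(614,18 \right)}\right) = \left(29111 + \frac{107189}{41886}\right) \left(127930 + 90\right) = \frac{1219450535}{41886} \cdot 128020 = \frac{78057028745350}{20943}$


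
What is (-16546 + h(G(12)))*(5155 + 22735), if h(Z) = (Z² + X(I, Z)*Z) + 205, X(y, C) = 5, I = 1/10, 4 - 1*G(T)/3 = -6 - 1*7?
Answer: -376096650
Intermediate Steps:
G(T) = 51 (G(T) = 12 - 3*(-6 - 1*7) = 12 - 3*(-6 - 7) = 12 - 3*(-13) = 12 + 39 = 51)
I = ⅒ ≈ 0.10000
h(Z) = 205 + Z² + 5*Z (h(Z) = (Z² + 5*Z) + 205 = 205 + Z² + 5*Z)
(-16546 + h(G(12)))*(5155 + 22735) = (-16546 + (205 + 51² + 5*51))*(5155 + 22735) = (-16546 + (205 + 2601 + 255))*27890 = (-16546 + 3061)*27890 = -13485*27890 = -376096650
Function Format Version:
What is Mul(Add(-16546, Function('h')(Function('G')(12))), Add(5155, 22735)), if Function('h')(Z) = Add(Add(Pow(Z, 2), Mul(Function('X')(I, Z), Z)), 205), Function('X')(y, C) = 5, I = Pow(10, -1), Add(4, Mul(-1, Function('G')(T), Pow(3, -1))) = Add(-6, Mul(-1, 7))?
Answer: -376096650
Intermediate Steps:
Function('G')(T) = 51 (Function('G')(T) = Add(12, Mul(-3, Add(-6, Mul(-1, 7)))) = Add(12, Mul(-3, Add(-6, -7))) = Add(12, Mul(-3, -13)) = Add(12, 39) = 51)
I = Rational(1, 10) ≈ 0.10000
Function('h')(Z) = Add(205, Pow(Z, 2), Mul(5, Z)) (Function('h')(Z) = Add(Add(Pow(Z, 2), Mul(5, Z)), 205) = Add(205, Pow(Z, 2), Mul(5, Z)))
Mul(Add(-16546, Function('h')(Function('G')(12))), Add(5155, 22735)) = Mul(Add(-16546, Add(205, Pow(51, 2), Mul(5, 51))), Add(5155, 22735)) = Mul(Add(-16546, Add(205, 2601, 255)), 27890) = Mul(Add(-16546, 3061), 27890) = Mul(-13485, 27890) = -376096650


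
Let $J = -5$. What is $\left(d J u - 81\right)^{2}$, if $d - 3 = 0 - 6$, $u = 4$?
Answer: $441$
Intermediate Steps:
$d = -3$ ($d = 3 + \left(0 - 6\right) = 3 - 6 = -3$)
$\left(d J u - 81\right)^{2} = \left(\left(-3\right) \left(-5\right) 4 - 81\right)^{2} = \left(15 \cdot 4 - 81\right)^{2} = \left(60 - 81\right)^{2} = \left(-21\right)^{2} = 441$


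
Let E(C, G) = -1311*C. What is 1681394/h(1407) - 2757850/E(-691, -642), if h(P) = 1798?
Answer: 39953102413/42863421 ≈ 932.10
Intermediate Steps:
1681394/h(1407) - 2757850/E(-691, -642) = 1681394/1798 - 2757850/((-1311*(-691))) = 1681394*(1/1798) - 2757850/905901 = 840697/899 - 2757850*1/905901 = 840697/899 - 145150/47679 = 39953102413/42863421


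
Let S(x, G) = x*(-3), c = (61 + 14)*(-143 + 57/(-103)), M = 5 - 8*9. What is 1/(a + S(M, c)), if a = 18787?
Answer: 1/18988 ≈ 5.2665e-5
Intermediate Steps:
M = -67 (M = 5 - 72 = -67)
c = -1108950/103 (c = 75*(-143 + 57*(-1/103)) = 75*(-143 - 57/103) = 75*(-14786/103) = -1108950/103 ≈ -10767.)
S(x, G) = -3*x
1/(a + S(M, c)) = 1/(18787 - 3*(-67)) = 1/(18787 + 201) = 1/18988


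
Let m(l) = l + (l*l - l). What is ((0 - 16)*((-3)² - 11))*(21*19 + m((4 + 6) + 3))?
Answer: 18176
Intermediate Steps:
m(l) = l² (m(l) = l + (l² - l) = l²)
((0 - 16)*((-3)² - 11))*(21*19 + m((4 + 6) + 3)) = ((0 - 16)*((-3)² - 11))*(21*19 + ((4 + 6) + 3)²) = (-16*(9 - 11))*(399 + (10 + 3)²) = (-16*(-2))*(399 + 13²) = 32*(399 + 169) = 32*568 = 18176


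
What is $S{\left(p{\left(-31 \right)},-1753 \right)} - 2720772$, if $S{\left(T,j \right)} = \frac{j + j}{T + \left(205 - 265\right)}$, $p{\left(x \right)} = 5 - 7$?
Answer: $- \frac{84342179}{31} \approx -2.7207 \cdot 10^{6}$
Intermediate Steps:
$p{\left(x \right)} = -2$
$S{\left(T,j \right)} = \frac{2 j}{-60 + T}$ ($S{\left(T,j \right)} = \frac{2 j}{T - 60} = \frac{2 j}{-60 + T}$)
$S{\left(p{\left(-31 \right)},-1753 \right)} - 2720772 = 2 \left(-1753\right) \frac{1}{-60 - 2} - 2720772 = 2 \left(-1753\right) \frac{1}{-62} - 2720772 = 2 \left(-1753\right) \left(- \frac{1}{62}\right) - 2720772 = \frac{1753}{31} - 2720772 = - \frac{84342179}{31}$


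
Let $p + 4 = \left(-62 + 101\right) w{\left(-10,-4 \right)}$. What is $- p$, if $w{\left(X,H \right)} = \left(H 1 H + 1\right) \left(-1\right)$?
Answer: $667$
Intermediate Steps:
$w{\left(X,H \right)} = -1 - H^{2}$ ($w{\left(X,H \right)} = \left(H H + 1\right) \left(-1\right) = \left(H^{2} + 1\right) \left(-1\right) = \left(1 + H^{2}\right) \left(-1\right) = -1 - H^{2}$)
$p = -667$ ($p = -4 + \left(-62 + 101\right) \left(-1 - \left(-4\right)^{2}\right) = -4 + 39 \left(-1 - 16\right) = -4 + 39 \left(-17\right) = -4 - 663 = -667$)
$- p = \left(-1\right) \left(-667\right) = 667$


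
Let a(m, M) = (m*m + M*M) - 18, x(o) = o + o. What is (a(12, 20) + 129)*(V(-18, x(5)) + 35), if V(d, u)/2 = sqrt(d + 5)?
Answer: 22925 + 1310*I*sqrt(13) ≈ 22925.0 + 4723.3*I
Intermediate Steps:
x(o) = 2*o
a(m, M) = -18 + M**2 + m**2 (a(m, M) = (m**2 + M**2) - 18 = (M**2 + m**2) - 18 = -18 + M**2 + m**2)
V(d, u) = 2*sqrt(5 + d) (V(d, u) = 2*sqrt(d + 5) = 2*sqrt(5 + d))
(a(12, 20) + 129)*(V(-18, x(5)) + 35) = ((-18 + 20**2 + 12**2) + 129)*(2*sqrt(5 - 18) + 35) = ((-18 + 400 + 144) + 129)*(2*sqrt(-13) + 35) = (526 + 129)*(2*(I*sqrt(13)) + 35) = 655*(2*I*sqrt(13) + 35) = 655*(35 + 2*I*sqrt(13)) = 22925 + 1310*I*sqrt(13)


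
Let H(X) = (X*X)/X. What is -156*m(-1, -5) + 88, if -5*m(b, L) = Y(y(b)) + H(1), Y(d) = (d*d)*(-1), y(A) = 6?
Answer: -1004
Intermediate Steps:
H(X) = X (H(X) = X²/X = X)
Y(d) = -d² (Y(d) = d²*(-1) = -d²)
m(b, L) = 7 (m(b, L) = -(-1*6² + 1)/5 = -(-1*36 + 1)/5 = -(-36 + 1)/5 = -⅕*(-35) = 7)
-156*m(-1, -5) + 88 = -156*7 + 88 = -1092 + 88 = -1004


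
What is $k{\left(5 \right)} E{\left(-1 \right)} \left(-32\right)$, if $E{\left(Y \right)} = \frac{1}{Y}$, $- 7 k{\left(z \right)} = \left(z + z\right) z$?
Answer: $- \frac{1600}{7} \approx -228.57$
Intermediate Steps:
$k{\left(z \right)} = - \frac{2 z^{2}}{7}$ ($k{\left(z \right)} = - \frac{\left(z + z\right) z}{7} = - \frac{2 z z}{7} = - \frac{2 z^{2}}{7}$)
$k{\left(5 \right)} E{\left(-1 \right)} \left(-32\right) = \frac{\left(- \frac{2}{7}\right) 5^{2}}{-1} \left(-32\right) = \left(- \frac{2}{7}\right) 25 \left(-1\right) \left(-32\right) = \left(- \frac{50}{7}\right) \left(-1\right) \left(-32\right) = \frac{50}{7} \left(-32\right) = - \frac{1600}{7}$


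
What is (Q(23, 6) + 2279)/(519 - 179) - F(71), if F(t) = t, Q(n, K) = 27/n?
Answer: -125694/1955 ≈ -64.294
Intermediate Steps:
(Q(23, 6) + 2279)/(519 - 179) - F(71) = (27/23 + 2279)/(519 - 179) - 1*71 = (27*(1/23) + 2279)/340 - 71 = (27/23 + 2279)*(1/340) - 71 = (52444/23)*(1/340) - 71 = 13111/1955 - 71 = -125694/1955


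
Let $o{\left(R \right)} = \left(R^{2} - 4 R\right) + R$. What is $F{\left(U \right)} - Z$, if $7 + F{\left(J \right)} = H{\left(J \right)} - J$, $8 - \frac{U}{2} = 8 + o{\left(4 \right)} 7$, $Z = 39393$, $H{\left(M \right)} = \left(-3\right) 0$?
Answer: $-39344$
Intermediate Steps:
$H{\left(M \right)} = 0$
$o{\left(R \right)} = R^{2} - 3 R$
$U = -56$ ($U = 16 - 2 \left(8 + 4 \left(-3 + 4\right) 7\right) = 16 - 2 \left(8 + 4 \cdot 1 \cdot 7\right) = 16 - 2 \left(8 + 4 \cdot 7\right) = 16 - 2 \left(8 + 28\right) = 16 - 72 = -56$)
$F{\left(J \right)} = -7 - J$ ($F{\left(J \right)} = -7 + \left(0 - J\right) = -7 - J$)
$F{\left(U \right)} - Z = \left(-7 - -56\right) - 39393 = \left(-7 + 56\right) - 39393 = 49 - 39393 = -39344$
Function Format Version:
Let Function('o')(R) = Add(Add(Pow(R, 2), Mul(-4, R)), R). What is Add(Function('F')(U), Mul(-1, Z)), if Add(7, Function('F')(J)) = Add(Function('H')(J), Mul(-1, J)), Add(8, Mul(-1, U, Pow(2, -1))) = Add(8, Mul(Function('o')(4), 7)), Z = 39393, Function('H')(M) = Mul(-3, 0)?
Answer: -39344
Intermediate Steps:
Function('H')(M) = 0
Function('o')(R) = Add(Pow(R, 2), Mul(-3, R))
U = -56 (U = Add(16, Mul(-2, Add(8, Mul(Mul(4, Add(-3, 4)), 7)))) = Add(16, Mul(-2, Add(8, Mul(Mul(4, 1), 7)))) = Add(16, Mul(-2, Add(8, Mul(4, 7)))) = Add(16, Mul(-2, Add(8, 28))) = Add(16, Mul(-2, 36)) = Add(16, -72) = -56)
Function('F')(J) = Add(-7, Mul(-1, J)) (Function('F')(J) = Add(-7, Add(0, Mul(-1, J))) = Add(-7, Mul(-1, J)))
Add(Function('F')(U), Mul(-1, Z)) = Add(Add(-7, Mul(-1, -56)), Mul(-1, 39393)) = Add(Add(-7, 56), -39393) = Add(49, -39393) = -39344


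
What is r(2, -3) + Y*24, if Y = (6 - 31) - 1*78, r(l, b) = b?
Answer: -2475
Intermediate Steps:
Y = -103 (Y = -25 - 78 = -103)
r(2, -3) + Y*24 = -3 - 103*24 = -3 - 2472 = -2475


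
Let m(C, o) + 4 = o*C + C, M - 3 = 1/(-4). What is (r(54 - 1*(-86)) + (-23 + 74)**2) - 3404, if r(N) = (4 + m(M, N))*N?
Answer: 53482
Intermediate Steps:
M = 11/4 (M = 3 + 1/(-4) = 3 - 1/4 = 11/4 ≈ 2.7500)
m(C, o) = -4 + C + C*o (m(C, o) = -4 + (o*C + C) = -4 + (C*o + C) = -4 + (C + C*o) = -4 + C + C*o)
r(N) = N*(11/4 + 11*N/4) (r(N) = (4 + (-4 + 11/4 + 11*N/4))*N = (4 + (-5/4 + 11*N/4))*N = (11/4 + 11*N/4)*N = N*(11/4 + 11*N/4))
(r(54 - 1*(-86)) + (-23 + 74)**2) - 3404 = (11*(54 - 1*(-86))*(1 + (54 - 1*(-86)))/4 + (-23 + 74)**2) - 3404 = (11*(54 + 86)*(1 + (54 + 86))/4 + 51**2) - 3404 = ((11/4)*140*(1 + 140) + 2601) - 3404 = ((11/4)*140*141 + 2601) - 3404 = (54285 + 2601) - 3404 = 56886 - 3404 = 53482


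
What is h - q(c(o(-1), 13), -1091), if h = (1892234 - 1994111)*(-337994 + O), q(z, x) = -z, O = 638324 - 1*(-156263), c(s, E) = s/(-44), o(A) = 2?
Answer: -1023359151343/22 ≈ -4.6516e+10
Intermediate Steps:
c(s, E) = -s/44 (c(s, E) = s*(-1/44) = -s/44)
O = 794587 (O = 638324 + 156263 = 794587)
h = -46516325061 (h = (1892234 - 1994111)*(-337994 + 794587) = -101877*456593 = -46516325061)
h - q(c(o(-1), 13), -1091) = -46516325061 - (-1)*(-1/44*2) = -46516325061 - (-1)*(-1)/22 = -46516325061 - 1*1/22 = -46516325061 - 1/22 = -1023359151343/22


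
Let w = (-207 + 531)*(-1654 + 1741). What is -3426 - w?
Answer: -31614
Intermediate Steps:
w = 28188 (w = 324*87 = 28188)
-3426 - w = -3426 - 1*28188 = -3426 - 28188 = -31614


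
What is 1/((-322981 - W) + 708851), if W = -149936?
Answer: 1/535806 ≈ 1.8663e-6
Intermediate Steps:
1/((-322981 - W) + 708851) = 1/((-322981 - 1*(-149936)) + 708851) = 1/((-322981 + 149936) + 708851) = 1/(-173045 + 708851) = 1/535806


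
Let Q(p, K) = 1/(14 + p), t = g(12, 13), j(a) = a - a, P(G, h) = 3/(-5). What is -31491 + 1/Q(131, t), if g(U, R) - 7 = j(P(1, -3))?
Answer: -31346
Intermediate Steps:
P(G, h) = -⅗ (P(G, h) = 3*(-⅕) = -⅗)
j(a) = 0
g(U, R) = 7 (g(U, R) = 7 + 0 = 7)
t = 7
-31491 + 1/Q(131, t) = -31491 + 1/(1/(14 + 131)) = -31491 + 1/(1/145) = -31491 + 145 = -31346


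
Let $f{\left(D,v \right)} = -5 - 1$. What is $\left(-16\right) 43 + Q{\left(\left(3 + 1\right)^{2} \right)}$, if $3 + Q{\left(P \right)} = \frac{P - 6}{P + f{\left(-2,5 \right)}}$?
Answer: $-690$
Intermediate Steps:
$f{\left(D,v \right)} = -6$
$Q{\left(P \right)} = -2$ ($Q{\left(P \right)} = -3 + \frac{P - 6}{P - 6} = -3 + \frac{-6 + P}{-6 + P} = -3 + 1 = -2$)
$\left(-16\right) 43 + Q{\left(\left(3 + 1\right)^{2} \right)} = \left(-16\right) 43 - 2 = -688 - 2 = -690$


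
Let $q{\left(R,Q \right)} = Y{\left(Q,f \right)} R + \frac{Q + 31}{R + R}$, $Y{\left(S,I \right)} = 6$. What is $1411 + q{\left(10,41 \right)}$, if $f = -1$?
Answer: $\frac{7373}{5} \approx 1474.6$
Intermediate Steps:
$q{\left(R,Q \right)} = 6 R + \frac{31 + Q}{2 R}$ ($q{\left(R,Q \right)} = 6 R + \frac{Q + 31}{R + R} = 6 R + \frac{31 + Q}{2 R}$)
$1411 + q{\left(10,41 \right)} = 1411 + \frac{31 + 41 + 12 \cdot 10^{2}}{2 \cdot 10} = 1411 + \frac{1}{2} \cdot \frac{1}{10} \left(31 + 41 + 12 \cdot 100\right) = 1411 + \frac{1}{2} \cdot \frac{1}{10} \left(31 + 41 + 1200\right) = 1411 + \frac{1}{2} \cdot \frac{1}{10} \cdot 1272 = 1411 + \frac{318}{5} = \frac{7373}{5}$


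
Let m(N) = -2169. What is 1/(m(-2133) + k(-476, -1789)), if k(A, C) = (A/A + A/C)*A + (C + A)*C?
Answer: 1789/7244221584 ≈ 2.4696e-7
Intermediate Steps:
k(A, C) = A*(1 + A/C) + C*(A + C) (k(A, C) = (1 + A/C)*A + (A + C)*C = A*(1 + A/C) + C*(A + C))
1/(m(-2133) + k(-476, -1789)) = 1/(-2169 + (-476 + (-1789)² - 476*(-1789) + (-476)²/(-1789))) = 1/(-2169 + (-476 + 3200521 + 851564 + 226576*(-1/1789))) = 1/(-2169 + (-476 + 3200521 + 851564 - 226576/1789)) = 1/(-2169 + 7248101925/1789) = 1/(7244221584/1789) = 1789/7244221584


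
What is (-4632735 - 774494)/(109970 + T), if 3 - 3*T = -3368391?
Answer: -5407229/1232768 ≈ -4.3863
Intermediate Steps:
T = 1122798 (T = 1 - ⅓*(-3368391) = 1 + 1122797 = 1122798)
(-4632735 - 774494)/(109970 + T) = (-4632735 - 774494)/(109970 + 1122798) = -5407229/1232768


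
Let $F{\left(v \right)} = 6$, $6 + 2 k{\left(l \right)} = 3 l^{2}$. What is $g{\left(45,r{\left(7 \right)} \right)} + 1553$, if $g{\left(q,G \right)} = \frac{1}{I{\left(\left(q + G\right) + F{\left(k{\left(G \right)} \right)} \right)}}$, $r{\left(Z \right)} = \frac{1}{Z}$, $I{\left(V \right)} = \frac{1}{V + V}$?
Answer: $\frac{11587}{7} \approx 1655.3$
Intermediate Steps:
$k{\left(l \right)} = -3 + \frac{3 l^{2}}{2}$
$I{\left(V \right)} = \frac{1}{2 V}$
$g{\left(q,G \right)} = 12 + 2 G + 2 q$ ($g{\left(q,G \right)} = \frac{1}{\frac{1}{2} \frac{1}{\left(q + G\right) + 6}} = \frac{1}{\frac{1}{2} \frac{1}{\left(G + q\right) + 6}} = \frac{1}{\frac{1}{2} \frac{1}{6 + G + q}} = 12 + 2 G + 2 q$)
$g{\left(45,r{\left(7 \right)} \right)} + 1553 = \left(12 + \frac{2}{7} + 2 \cdot 45\right) + 1553 = \left(12 + 2 \cdot \frac{1}{7} + 90\right) + 1553 = \left(12 + \frac{2}{7} + 90\right) + 1553 = \frac{716}{7} + 1553 = \frac{11587}{7}$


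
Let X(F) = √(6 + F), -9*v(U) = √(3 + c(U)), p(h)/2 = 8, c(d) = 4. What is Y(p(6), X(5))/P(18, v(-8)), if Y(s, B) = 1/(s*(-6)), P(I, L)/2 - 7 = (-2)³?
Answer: 1/192 ≈ 0.0052083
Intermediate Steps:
p(h) = 16 (p(h) = 2*8 = 16)
v(U) = -√7/9 (v(U) = -√(3 + 4)/9 = -√7/9)
P(I, L) = -2 (P(I, L) = 14 + 2*(-2)³ = 14 + 2*(-8) = 14 - 16 = -2)
Y(s, B) = -1/(6*s) (Y(s, B) = 1/(-6*s) = -1/(6*s))
Y(p(6), X(5))/P(18, v(-8)) = -⅙/16/(-2) = -⅙*1/16*(-½) = -1/96*(-½) = 1/192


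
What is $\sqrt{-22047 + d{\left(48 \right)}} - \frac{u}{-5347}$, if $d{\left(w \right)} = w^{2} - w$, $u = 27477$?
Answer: $\frac{27477}{5347} + 3 i \sqrt{2199} \approx 5.1388 + 140.68 i$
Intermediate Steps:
$\sqrt{-22047 + d{\left(48 \right)}} - \frac{u}{-5347} = \sqrt{-22047 + 48 \left(-1 + 48\right)} - \frac{27477}{-5347} = \sqrt{-22047 + 48 \cdot 47} - 27477 \left(- \frac{1}{5347}\right) = \sqrt{-22047 + 2256} - - \frac{27477}{5347} = \sqrt{-19791} + \frac{27477}{5347} = 3 i \sqrt{2199} + \frac{27477}{5347} = \frac{27477}{5347} + 3 i \sqrt{2199}$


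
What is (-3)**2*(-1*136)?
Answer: -1224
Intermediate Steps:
(-3)**2*(-1*136) = 9*(-136) = -1224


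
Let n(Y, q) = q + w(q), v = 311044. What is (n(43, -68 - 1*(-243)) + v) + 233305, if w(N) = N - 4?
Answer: 544695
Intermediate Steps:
w(N) = -4 + N
n(Y, q) = -4 + 2*q (n(Y, q) = q + (-4 + q) = -4 + 2*q)
(n(43, -68 - 1*(-243)) + v) + 233305 = ((-4 + 2*(-68 - 1*(-243))) + 311044) + 233305 = ((-4 + 2*(-68 + 243)) + 311044) + 233305 = ((-4 + 2*175) + 311044) + 233305 = ((-4 + 350) + 311044) + 233305 = (346 + 311044) + 233305 = 311390 + 233305 = 544695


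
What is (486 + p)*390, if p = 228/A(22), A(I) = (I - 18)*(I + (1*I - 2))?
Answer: 1330485/7 ≈ 1.9007e+5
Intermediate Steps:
A(I) = (-18 + I)*(-2 + 2*I) (A(I) = (-18 + I)*(I + (I - 2)) = (-18 + I)*(I + (-2 + I)) = (-18 + I)*(-2 + 2*I))
p = 19/14 (p = 228/(36 - 38*22 + 2*22²) = 228/(36 - 836 + 2*484) = 228/(36 - 836 + 968) = 228/168 = 228*(1/168) = 19/14 ≈ 1.3571)
(486 + p)*390 = (486 + 19/14)*390 = (6823/14)*390 = 1330485/7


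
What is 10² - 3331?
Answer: -3231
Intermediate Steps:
10² - 3331 = 100 - 3331 = -3231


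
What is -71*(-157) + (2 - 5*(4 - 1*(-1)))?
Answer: 11124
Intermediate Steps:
-71*(-157) + (2 - 5*(4 - 1*(-1))) = 11147 + (2 - 5*(4 + 1)) = 11147 + (2 - 5*5) = 11147 + (2 - 25) = 11147 - 23 = 11124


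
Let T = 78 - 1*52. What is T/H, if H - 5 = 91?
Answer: 13/48 ≈ 0.27083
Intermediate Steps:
H = 96 (H = 5 + 91 = 96)
T = 26 (T = 78 - 52 = 26)
T/H = 26/96 = (1/96)*26 = 13/48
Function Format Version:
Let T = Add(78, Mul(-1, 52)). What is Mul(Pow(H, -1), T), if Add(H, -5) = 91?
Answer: Rational(13, 48) ≈ 0.27083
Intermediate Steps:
H = 96 (H = Add(5, 91) = 96)
T = 26 (T = Add(78, -52) = 26)
Mul(Pow(H, -1), T) = Mul(Pow(96, -1), 26) = Mul(Rational(1, 96), 26) = Rational(13, 48)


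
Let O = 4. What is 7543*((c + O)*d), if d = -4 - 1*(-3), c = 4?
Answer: -60344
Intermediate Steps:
d = -1 (d = -4 + 3 = -1)
7543*((c + O)*d) = 7543*((4 + 4)*(-1)) = 7543*(8*(-1)) = 7543*(-8) = -60344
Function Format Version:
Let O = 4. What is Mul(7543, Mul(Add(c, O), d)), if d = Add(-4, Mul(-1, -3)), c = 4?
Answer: -60344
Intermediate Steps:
d = -1 (d = Add(-4, 3) = -1)
Mul(7543, Mul(Add(c, O), d)) = Mul(7543, Mul(Add(4, 4), -1)) = Mul(7543, Mul(8, -1)) = Mul(7543, -8) = -60344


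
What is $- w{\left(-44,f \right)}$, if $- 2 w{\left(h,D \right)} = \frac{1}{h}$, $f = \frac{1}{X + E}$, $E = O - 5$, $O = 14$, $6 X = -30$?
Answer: $- \frac{1}{88} \approx -0.011364$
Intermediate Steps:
$X = -5$ ($X = \frac{1}{6} \left(-30\right) = -5$)
$E = 9$ ($E = 14 - 5 = 9$)
$f = \frac{1}{4}$ ($f = \frac{1}{-5 + 9} = \frac{1}{4} \approx 0.25$)
$w{\left(h,D \right)} = - \frac{1}{2 h}$
$- w{\left(-44,f \right)} = - \frac{-1}{2 \left(-44\right)} = - \frac{\left(-1\right) \left(-1\right)}{2 \cdot 44} = \left(-1\right) \frac{1}{88} = - \frac{1}{88}$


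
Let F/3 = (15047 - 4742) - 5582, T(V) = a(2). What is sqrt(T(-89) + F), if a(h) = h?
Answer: sqrt(14171) ≈ 119.04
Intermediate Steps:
T(V) = 2
F = 14169 (F = 3*((15047 - 4742) - 5582) = 3*(10305 - 5582) = 3*4723 = 14169)
sqrt(T(-89) + F) = sqrt(2 + 14169) = sqrt(14171)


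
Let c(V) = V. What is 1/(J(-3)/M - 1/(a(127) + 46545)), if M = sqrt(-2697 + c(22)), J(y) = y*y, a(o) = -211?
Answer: -123943450/173894006711 + 96607780020*I*sqrt(107)/173894006711 ≈ -0.00071275 + 5.7467*I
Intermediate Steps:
J(y) = y**2
M = 5*I*sqrt(107) (M = sqrt(-2697 + 22) = sqrt(-2675) = 5*I*sqrt(107) ≈ 51.72*I)
1/(J(-3)/M - 1/(a(127) + 46545)) = 1/((-3)**2/((5*I*sqrt(107))) - 1/(-211 + 46545)) = 1/(9*(-I*sqrt(107)/535) - 1/46334) = 1/(-9*I*sqrt(107)/535 - 1*1/46334) = 1/(-9*I*sqrt(107)/535 - 1/46334) = 1/(-1/46334 - 9*I*sqrt(107)/535)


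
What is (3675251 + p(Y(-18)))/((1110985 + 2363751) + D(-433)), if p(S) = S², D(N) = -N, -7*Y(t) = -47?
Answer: 180089508/170283281 ≈ 1.0576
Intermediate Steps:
Y(t) = 47/7 (Y(t) = -⅐*(-47) = 47/7)
(3675251 + p(Y(-18)))/((1110985 + 2363751) + D(-433)) = (3675251 + (47/7)²)/((1110985 + 2363751) - 1*(-433)) = (3675251 + 2209/49)/(3474736 + 433) = (180089508/49)/3475169 = (180089508/49)*(1/3475169) = 180089508/170283281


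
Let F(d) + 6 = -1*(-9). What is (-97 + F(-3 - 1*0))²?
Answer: 8836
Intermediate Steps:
F(d) = 3 (F(d) = -6 - 1*(-9) = -6 + 9 = 3)
(-97 + F(-3 - 1*0))² = (-97 + 3)² = (-94)² = 8836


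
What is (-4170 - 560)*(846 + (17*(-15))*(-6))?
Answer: -11238480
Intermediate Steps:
(-4170 - 560)*(846 + (17*(-15))*(-6)) = -4730*(846 - 255*(-6)) = -4730*(846 + 1530) = -4730*2376 = -11238480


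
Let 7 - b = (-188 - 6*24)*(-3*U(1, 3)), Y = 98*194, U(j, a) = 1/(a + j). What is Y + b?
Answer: 18770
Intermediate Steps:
Y = 19012
b = -242 (b = 7 - (-188 - 6*24)*(-3/(3 + 1)) = 7 - (-188 - 144)*(-3/4) = 7 - (-332)*(-3*¼) = 7 - (-332)*(-3)/4 = 7 - 1*249 = 7 - 249 = -242)
Y + b = 19012 - 242 = 18770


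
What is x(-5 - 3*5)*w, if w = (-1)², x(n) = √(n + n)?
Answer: 2*I*√10 ≈ 6.3246*I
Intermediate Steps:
x(n) = √2*√n (x(n) = √(2*n) = √2*√n)
w = 1
x(-5 - 3*5)*w = (√2*√(-5 - 3*5))*1 = (√2*√(-5 - 15))*1 = (√2*√(-20))*1 = (√2*(2*I*√5))*1 = (2*I*√10)*1 = 2*I*√10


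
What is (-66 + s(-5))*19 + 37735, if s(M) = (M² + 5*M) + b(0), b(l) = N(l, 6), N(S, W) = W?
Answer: 36595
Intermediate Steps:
b(l) = 6
s(M) = 6 + M² + 5*M (s(M) = (M² + 5*M) + 6 = 6 + M² + 5*M)
(-66 + s(-5))*19 + 37735 = (-66 + (6 + (-5)² + 5*(-5)))*19 + 37735 = (-66 + (6 + 25 - 25))*19 + 37735 = (-66 + 6)*19 + 37735 = -60*19 + 37735 = -1140 + 37735 = 36595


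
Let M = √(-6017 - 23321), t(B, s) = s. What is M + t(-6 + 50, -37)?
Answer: -37 + I*√29338 ≈ -37.0 + 171.28*I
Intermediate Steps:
M = I*√29338 (M = √(-29338) = I*√29338 ≈ 171.28*I)
M + t(-6 + 50, -37) = I*√29338 - 37 = -37 + I*√29338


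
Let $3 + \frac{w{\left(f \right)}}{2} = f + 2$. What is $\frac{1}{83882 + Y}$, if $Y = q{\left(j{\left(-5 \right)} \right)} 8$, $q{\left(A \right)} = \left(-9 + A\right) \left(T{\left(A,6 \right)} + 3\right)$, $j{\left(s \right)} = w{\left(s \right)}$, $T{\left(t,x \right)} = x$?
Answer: $\frac{1}{82370} \approx 1.214 \cdot 10^{-5}$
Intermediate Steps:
$w{\left(f \right)} = -2 + 2 f$ ($w{\left(f \right)} = -6 + 2 \left(f + 2\right) = -6 + 2 \left(2 + f\right) = -6 + \left(4 + 2 f\right) = -2 + 2 f$)
$j{\left(s \right)} = -2 + 2 s$
$q{\left(A \right)} = -81 + 9 A$ ($q{\left(A \right)} = \left(-9 + A\right) \left(6 + 3\right) = \left(-9 + A\right) 9 = -81 + 9 A$)
$Y = -1512$ ($Y = \left(-81 + 9 \left(-2 + 2 \left(-5\right)\right)\right) 8 = \left(-81 + 9 \left(-2 - 10\right)\right) 8 = \left(-81 + 9 \left(-12\right)\right) 8 = \left(-81 - 108\right) 8 = \left(-189\right) 8 = -1512$)
$\frac{1}{83882 + Y} = \frac{1}{83882 - 1512} = \frac{1}{82370}$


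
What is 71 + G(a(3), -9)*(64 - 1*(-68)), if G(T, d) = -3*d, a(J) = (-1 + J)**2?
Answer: 3635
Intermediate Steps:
71 + G(a(3), -9)*(64 - 1*(-68)) = 71 + (-3*(-9))*(64 - 1*(-68)) = 71 + 27*(64 + 68) = 71 + 27*132 = 71 + 3564 = 3635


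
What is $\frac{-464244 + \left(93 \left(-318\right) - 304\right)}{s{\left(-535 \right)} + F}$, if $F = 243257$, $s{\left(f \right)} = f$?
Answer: $- \frac{247061}{121361} \approx -2.0358$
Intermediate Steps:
$\frac{-464244 + \left(93 \left(-318\right) - 304\right)}{s{\left(-535 \right)} + F} = \frac{-464244 + \left(93 \left(-318\right) - 304\right)}{-535 + 243257} = \frac{-464244 - 29878}{242722} = \left(-464244 - 29878\right) \frac{1}{242722} = \left(-494122\right) \frac{1}{242722} = - \frac{247061}{121361}$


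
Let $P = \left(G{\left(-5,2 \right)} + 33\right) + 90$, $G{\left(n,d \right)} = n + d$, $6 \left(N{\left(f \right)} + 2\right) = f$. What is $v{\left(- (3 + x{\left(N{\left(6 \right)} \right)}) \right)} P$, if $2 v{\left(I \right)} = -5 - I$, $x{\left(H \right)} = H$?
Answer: $-180$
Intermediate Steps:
$N{\left(f \right)} = -2 + \frac{f}{6}$
$G{\left(n,d \right)} = d + n$
$v{\left(I \right)} = - \frac{5}{2} - \frac{I}{2}$ ($v{\left(I \right)} = \frac{-5 - I}{2} = - \frac{5}{2} - \frac{I}{2}$)
$P = 120$ ($P = \left(\left(2 - 5\right) + 33\right) + 90 = \left(-3 + 33\right) + 90 = 30 + 90 = 120$)
$v{\left(- (3 + x{\left(N{\left(6 \right)} \right)}) \right)} P = \left(- \frac{5}{2} - \frac{\left(-1\right) \left(3 + \left(-2 + \frac{1}{6} \cdot 6\right)\right)}{2}\right) 120 = \left(- \frac{5}{2} - \frac{\left(-1\right) \left(3 + \left(-2 + 1\right)\right)}{2}\right) 120 = \left(- \frac{5}{2} - \frac{\left(-1\right) \left(3 - 1\right)}{2}\right) 120 = \left(- \frac{5}{2} - \frac{\left(-1\right) 2}{2}\right) 120 = \left(- \frac{5}{2} - -1\right) 120 = \left(- \frac{5}{2} + 1\right) 120 = \left(- \frac{3}{2}\right) 120 = -180$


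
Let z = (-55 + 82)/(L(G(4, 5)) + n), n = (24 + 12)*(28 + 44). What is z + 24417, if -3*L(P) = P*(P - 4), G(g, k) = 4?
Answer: 2344033/96 ≈ 24417.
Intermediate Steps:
L(P) = -P*(-4 + P)/3 (L(P) = -P*(P - 4)/3 = -P*(-4 + P)/3)
n = 2592 (n = 36*72 = 2592)
z = 1/96 (z = (-55 + 82)/((1/3)*4*(4 - 1*4) + 2592) = 27/((1/3)*4*(4 - 4) + 2592) = 27/((1/3)*4*0 + 2592) = 27/(0 + 2592) = 27/2592 = 27*(1/2592) = 1/96 ≈ 0.010417)
z + 24417 = 1/96 + 24417 = 2344033/96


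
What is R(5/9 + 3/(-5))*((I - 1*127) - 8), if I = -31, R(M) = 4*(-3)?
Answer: 1992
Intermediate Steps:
R(M) = -12
R(5/9 + 3/(-5))*((I - 1*127) - 8) = -12*((-31 - 1*127) - 8) = -12*((-31 - 127) - 8) = -12*(-158 - 8) = -12*(-166) = 1992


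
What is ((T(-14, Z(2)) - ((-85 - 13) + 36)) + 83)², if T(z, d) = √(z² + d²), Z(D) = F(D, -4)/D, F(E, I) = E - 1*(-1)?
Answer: (290 + √793)²/4 ≈ 25307.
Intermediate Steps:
F(E, I) = 1 + E (F(E, I) = E + 1 = 1 + E)
Z(D) = (1 + D)/D
T(z, d) = √(d² + z²)
((T(-14, Z(2)) - ((-85 - 13) + 36)) + 83)² = ((√(((1 + 2)/2)² + (-14)²) - ((-85 - 13) + 36)) + 83)² = ((√(((½)*3)² + 196) - (-98 + 36)) + 83)² = ((√((3/2)² + 196) - 1*(-62)) + 83)² = ((√(9/4 + 196) + 62) + 83)² = ((√(793/4) + 62) + 83)² = ((√793/2 + 62) + 83)² = ((62 + √793/2) + 83)² = (145 + √793/2)²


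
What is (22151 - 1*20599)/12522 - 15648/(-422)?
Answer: 49149800/1321071 ≈ 37.205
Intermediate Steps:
(22151 - 1*20599)/12522 - 15648/(-422) = (22151 - 20599)*(1/12522) - 15648*(-1/422) = 1552*(1/12522) + 7824/211 = 776/6261 + 7824/211 = 49149800/1321071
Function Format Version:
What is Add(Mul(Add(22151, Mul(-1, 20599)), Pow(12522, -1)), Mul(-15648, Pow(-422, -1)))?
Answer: Rational(49149800, 1321071) ≈ 37.205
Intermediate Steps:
Add(Mul(Add(22151, Mul(-1, 20599)), Pow(12522, -1)), Mul(-15648, Pow(-422, -1))) = Add(Mul(Add(22151, -20599), Rational(1, 12522)), Mul(-15648, Rational(-1, 422))) = Add(Mul(1552, Rational(1, 12522)), Rational(7824, 211)) = Add(Rational(776, 6261), Rational(7824, 211)) = Rational(49149800, 1321071)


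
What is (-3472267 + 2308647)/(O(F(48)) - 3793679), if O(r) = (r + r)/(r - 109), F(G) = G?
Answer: 14196164/46282903 ≈ 0.30673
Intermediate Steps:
O(r) = 2*r/(-109 + r) (O(r) = (2*r)/(-109 + r) = 2*r/(-109 + r))
(-3472267 + 2308647)/(O(F(48)) - 3793679) = (-3472267 + 2308647)/(2*48/(-109 + 48) - 3793679) = -1163620/(2*48/(-61) - 3793679) = -1163620/(2*48*(-1/61) - 3793679) = -1163620/(-96/61 - 3793679) = -1163620/(-231414515/61) = -1163620*(-61/231414515) = 14196164/46282903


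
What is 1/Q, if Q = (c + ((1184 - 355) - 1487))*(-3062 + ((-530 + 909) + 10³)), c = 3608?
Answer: -1/4964850 ≈ -2.0142e-7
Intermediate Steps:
Q = -4964850 (Q = (3608 + ((1184 - 355) - 1487))*(-3062 + ((-530 + 909) + 10³)) = (3608 + (829 - 1487))*(-3062 + (379 + 1000)) = (3608 - 658)*(-3062 + 1379) = 2950*(-1683) = -4964850)
1/Q = 1/(-4964850) = -1/4964850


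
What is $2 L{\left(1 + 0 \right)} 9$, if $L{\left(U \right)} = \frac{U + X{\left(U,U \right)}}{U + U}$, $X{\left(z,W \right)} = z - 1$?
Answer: $9$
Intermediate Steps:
$X{\left(z,W \right)} = -1 + z$
$L{\left(U \right)} = \frac{-1 + 2 U}{2 U}$ ($L{\left(U \right)} = \frac{U + \left(-1 + U\right)}{U + U} = \frac{-1 + 2 U}{2 U}$)
$2 L{\left(1 + 0 \right)} 9 = 2 \frac{- \frac{1}{2} + \left(1 + 0\right)}{1 + 0} \cdot 9 = 2 \frac{- \frac{1}{2} + 1}{1} \cdot 9 = 2 \cdot 1 \cdot \frac{1}{2} \cdot 9 = 2 \cdot \frac{1}{2} \cdot 9 = 1 \cdot 9 = 9$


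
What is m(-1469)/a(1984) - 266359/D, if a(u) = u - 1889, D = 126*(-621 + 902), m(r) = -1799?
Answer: -88999499/3363570 ≈ -26.460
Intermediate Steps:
D = 35406 (D = 126*281 = 35406)
a(u) = -1889 + u
m(-1469)/a(1984) - 266359/D = -1799/(-1889 + 1984) - 266359/35406 = -1799/95 - 266359*1/35406 = -1799*1/95 - 266359/35406 = -1799/95 - 266359/35406 = -88999499/3363570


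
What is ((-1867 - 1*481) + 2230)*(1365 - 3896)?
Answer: 298658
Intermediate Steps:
((-1867 - 1*481) + 2230)*(1365 - 3896) = ((-1867 - 481) + 2230)*(-2531) = (-2348 + 2230)*(-2531) = -118*(-2531) = 298658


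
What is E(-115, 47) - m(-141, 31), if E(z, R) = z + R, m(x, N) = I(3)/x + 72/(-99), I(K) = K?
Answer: -34769/517 ≈ -67.251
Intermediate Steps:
m(x, N) = -8/11 + 3/x (m(x, N) = 3/x + 72/(-99) = 3/x + 72*(-1/99) = 3/x - 8/11 = -8/11 + 3/x)
E(z, R) = R + z
E(-115, 47) - m(-141, 31) = (47 - 115) - (-8/11 + 3/(-141)) = -68 - (-8/11 + 3*(-1/141)) = -68 - (-8/11 - 1/47) = -68 - 1*(-387/517) = -68 + 387/517 = -34769/517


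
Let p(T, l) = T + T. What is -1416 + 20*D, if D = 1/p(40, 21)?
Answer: -5663/4 ≈ -1415.8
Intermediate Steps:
p(T, l) = 2*T
D = 1/80 (D = 1/(2*40) = 1/80 ≈ 0.012500)
-1416 + 20*D = -1416 + 20*(1/80) = -1416 + 1/4 = -5663/4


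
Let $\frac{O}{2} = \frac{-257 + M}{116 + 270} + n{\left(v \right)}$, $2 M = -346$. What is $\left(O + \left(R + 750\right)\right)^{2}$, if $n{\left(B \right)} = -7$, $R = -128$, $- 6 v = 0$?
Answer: $\frac{13668883396}{37249} \approx 3.6696 \cdot 10^{5}$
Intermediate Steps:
$M = -173$ ($M = \frac{1}{2} \left(-346\right) = -173$)
$v = 0$ ($v = \left(- \frac{1}{6}\right) 0 = 0$)
$O = - \frac{3132}{193}$ ($O = 2 \left(\frac{-257 - 173}{116 + 270} - 7\right) = 2 \left(- \frac{430}{386} - 7\right) = 2 \left(\left(-430\right) \frac{1}{386} - 7\right) = 2 \left(- \frac{215}{193} - 7\right) = 2 \left(- \frac{1566}{193}\right) = - \frac{3132}{193} \approx -16.228$)
$\left(O + \left(R + 750\right)\right)^{2} = \left(- \frac{3132}{193} + \left(-128 + 750\right)\right)^{2} = \left(- \frac{3132}{193} + 622\right)^{2} = \left(\frac{116914}{193}\right)^{2} = \frac{13668883396}{37249}$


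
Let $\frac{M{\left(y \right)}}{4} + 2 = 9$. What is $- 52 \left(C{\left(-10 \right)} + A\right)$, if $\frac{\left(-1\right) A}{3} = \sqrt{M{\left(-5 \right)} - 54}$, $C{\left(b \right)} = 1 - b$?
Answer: $-572 + 156 i \sqrt{26} \approx -572.0 + 795.45 i$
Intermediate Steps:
$M{\left(y \right)} = 28$ ($M{\left(y \right)} = -8 + 4 \cdot 9 = -8 + 36 = 28$)
$A = - 3 i \sqrt{26}$ ($A = - 3 \sqrt{28 - 54} = - 3 \sqrt{-26} = - 3 i \sqrt{26} \approx - 15.297 i$)
$- 52 \left(C{\left(-10 \right)} + A\right) = - 52 \left(\left(1 - -10\right) - 3 i \sqrt{26}\right) = - 52 \left(\left(1 + 10\right) - 3 i \sqrt{26}\right) = - 52 \left(11 - 3 i \sqrt{26}\right) = -572 + 156 i \sqrt{26}$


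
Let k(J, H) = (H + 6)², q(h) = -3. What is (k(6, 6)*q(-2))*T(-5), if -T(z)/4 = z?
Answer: -8640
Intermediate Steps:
T(z) = -4*z
k(J, H) = (6 + H)²
(k(6, 6)*q(-2))*T(-5) = ((6 + 6)²*(-3))*(-4*(-5)) = (12²*(-3))*20 = (144*(-3))*20 = -432*20 = -8640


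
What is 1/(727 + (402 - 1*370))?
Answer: 1/759 ≈ 0.0013175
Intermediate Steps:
1/(727 + (402 - 1*370)) = 1/(727 + (402 - 370)) = 1/(727 + 32) = 1/759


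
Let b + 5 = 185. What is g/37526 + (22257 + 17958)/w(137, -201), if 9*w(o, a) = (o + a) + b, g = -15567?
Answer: 234140811/75052 ≈ 3119.7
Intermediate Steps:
b = 180 (b = -5 + 185 = 180)
w(o, a) = 20 + a/9 + o/9 (w(o, a) = ((o + a) + 180)/9 = ((a + o) + 180)/9 = (180 + a + o)/9 = 20 + a/9 + o/9)
g/37526 + (22257 + 17958)/w(137, -201) = -15567/37526 + (22257 + 17958)/(20 + (1/9)*(-201) + (1/9)*137) = -15567*1/37526 + 40215/(20 - 67/3 + 137/9) = -15567/37526 + 40215/(116/9) = -15567/37526 + 40215*(9/116) = -15567/37526 + 361935/116 = 234140811/75052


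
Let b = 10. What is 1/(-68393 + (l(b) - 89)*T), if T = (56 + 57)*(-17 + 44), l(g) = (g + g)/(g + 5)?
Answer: -1/335864 ≈ -2.9774e-6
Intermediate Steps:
l(g) = 2*g/(5 + g) (l(g) = (2*g)/(5 + g) = 2*g/(5 + g))
T = 3051 (T = 113*27 = 3051)
1/(-68393 + (l(b) - 89)*T) = 1/(-68393 + (2*10/(5 + 10) - 89)*3051) = 1/(-68393 + (2*10/15 - 89)*3051) = 1/(-68393 + (2*10*(1/15) - 89)*3051) = 1/(-68393 + (4/3 - 89)*3051) = 1/(-68393 - 263/3*3051) = 1/(-68393 - 267471) = 1/(-335864) = -1/335864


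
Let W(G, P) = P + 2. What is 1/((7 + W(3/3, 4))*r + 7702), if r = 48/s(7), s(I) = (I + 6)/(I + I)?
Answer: 1/8374 ≈ 0.00011942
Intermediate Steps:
W(G, P) = 2 + P
s(I) = (6 + I)/(2*I) (s(I) = (6 + I)/((2*I)) = (6 + I)*(1/(2*I)) = (6 + I)/(2*I))
r = 672/13 (r = 48/(((½)*(6 + 7)/7)) = 48/(((½)*(⅐)*13)) = 48/(13/14) = 48*(14/13) = 672/13 ≈ 51.692)
1/((7 + W(3/3, 4))*r + 7702) = 1/((7 + (2 + 4))*(672/13) + 7702) = 1/((7 + 6)*(672/13) + 7702) = 1/(13*(672/13) + 7702) = 1/(672 + 7702) = 1/8374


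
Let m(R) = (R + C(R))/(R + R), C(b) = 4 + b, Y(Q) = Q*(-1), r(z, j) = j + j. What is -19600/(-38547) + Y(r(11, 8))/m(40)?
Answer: -3974480/269829 ≈ -14.730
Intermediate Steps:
r(z, j) = 2*j
Y(Q) = -Q
m(R) = (4 + 2*R)/(2*R) (m(R) = (R + (4 + R))/(R + R) = (4 + 2*R)/((2*R)) = (4 + 2*R)*(1/(2*R)) = (4 + 2*R)/(2*R))
-19600/(-38547) + Y(r(11, 8))/m(40) = -19600/(-38547) + (-2*8)/(((2 + 40)/40)) = -19600*(-1/38547) + (-1*16)/(((1/40)*42)) = 19600/38547 - 16/21/20 = 19600/38547 - 16*20/21 = 19600/38547 - 320/21 = -3974480/269829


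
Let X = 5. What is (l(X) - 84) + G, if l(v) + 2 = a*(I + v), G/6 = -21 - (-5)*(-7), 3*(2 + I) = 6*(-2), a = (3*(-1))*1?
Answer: -419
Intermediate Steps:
a = -3 (a = -3*1 = -3)
I = -6 (I = -2 + (6*(-2))/3 = -2 + (1/3)*(-12) = -2 - 4 = -6)
G = -336 (G = 6*(-21 - (-5)*(-7)) = 6*(-21 - 1*35) = 6*(-21 - 35) = 6*(-56) = -336)
l(v) = 16 - 3*v (l(v) = -2 - 3*(-6 + v) = -2 + (18 - 3*v) = 16 - 3*v)
(l(X) - 84) + G = ((16 - 3*5) - 84) - 336 = ((16 - 15) - 84) - 336 = (1 - 84) - 336 = -83 - 336 = -419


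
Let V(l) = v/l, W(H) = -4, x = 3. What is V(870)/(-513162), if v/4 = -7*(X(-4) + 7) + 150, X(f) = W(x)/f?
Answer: -94/111612735 ≈ -8.4220e-7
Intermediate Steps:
X(f) = -4/f
v = 376 (v = 4*(-7*(-4/(-4) + 7) + 150) = 4*(-7*(-4*(-¼) + 7) + 150) = 4*(-7*(1 + 7) + 150) = 4*(-7*8 + 150) = 4*(-56 + 150) = 4*94 = 376)
V(l) = 376/l
V(870)/(-513162) = (376/870)/(-513162) = (376*(1/870))*(-1/513162) = (188/435)*(-1/513162) = -94/111612735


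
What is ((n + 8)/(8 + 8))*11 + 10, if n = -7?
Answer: 171/16 ≈ 10.688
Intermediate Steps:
((n + 8)/(8 + 8))*11 + 10 = ((-7 + 8)/(8 + 8))*11 + 10 = (1/16)*11 + 10 = 11/16 + 10 = 171/16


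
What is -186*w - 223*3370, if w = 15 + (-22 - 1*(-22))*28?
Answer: -754300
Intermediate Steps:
w = 15 (w = 15 + (-22 + 22)*28 = 15 + 0*28 = 15 + 0 = 15)
-186*w - 223*3370 = -186*15 - 223*3370 = -2790 - 1*751510 = -2790 - 751510 = -754300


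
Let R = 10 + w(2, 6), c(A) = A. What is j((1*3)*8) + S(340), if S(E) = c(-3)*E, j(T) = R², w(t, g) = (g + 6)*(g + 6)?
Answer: 22696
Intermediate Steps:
w(t, g) = (6 + g)² (w(t, g) = (6 + g)*(6 + g) = (6 + g)²)
R = 154 (R = 10 + (6 + 6)² = 10 + 12² = 10 + 144 = 154)
j(T) = 23716 (j(T) = 154² = 23716)
S(E) = -3*E
j((1*3)*8) + S(340) = 23716 - 3*340 = 23716 - 1020 = 22696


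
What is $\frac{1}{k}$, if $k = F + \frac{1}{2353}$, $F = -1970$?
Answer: $- \frac{2353}{4635409} \approx -0.00050761$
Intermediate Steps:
$k = - \frac{4635409}{2353}$ ($k = -1970 + \frac{1}{2353} = - \frac{4635409}{2353} \approx -1970.0$)
$\frac{1}{k} = \frac{1}{- \frac{4635409}{2353}} = - \frac{2353}{4635409}$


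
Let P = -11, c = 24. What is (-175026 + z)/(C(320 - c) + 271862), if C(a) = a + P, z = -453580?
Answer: -628606/272147 ≈ -2.3098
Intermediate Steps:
C(a) = -11 + a (C(a) = a - 11 = -11 + a)
(-175026 + z)/(C(320 - c) + 271862) = (-175026 - 453580)/((-11 + (320 - 1*24)) + 271862) = -628606/((-11 + (320 - 24)) + 271862) = -628606/((-11 + 296) + 271862) = -628606/(285 + 271862) = -628606/272147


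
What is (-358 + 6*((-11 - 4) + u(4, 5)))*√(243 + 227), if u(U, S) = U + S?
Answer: -394*√470 ≈ -8541.7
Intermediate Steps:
u(U, S) = S + U
(-358 + 6*((-11 - 4) + u(4, 5)))*√(243 + 227) = (-358 + 6*((-11 - 4) + (5 + 4)))*√(243 + 227) = (-358 + 6*(-15 + 9))*√470 = (-358 + 6*(-6))*√470 = (-358 - 36)*√470 = -394*√470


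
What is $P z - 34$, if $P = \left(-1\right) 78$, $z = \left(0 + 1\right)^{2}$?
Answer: $-112$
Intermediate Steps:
$z = 1$ ($z = 1^{2} = 1$)
$P = -78$
$P z - 34 = \left(-78\right) 1 - 34 = -78 - 34 = -112$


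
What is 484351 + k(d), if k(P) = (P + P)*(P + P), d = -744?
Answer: 2698495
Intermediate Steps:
k(P) = 4*P² (k(P) = (2*P)*(2*P) = 4*P²)
484351 + k(d) = 484351 + 4*(-744)² = 484351 + 4*553536 = 484351 + 2214144 = 2698495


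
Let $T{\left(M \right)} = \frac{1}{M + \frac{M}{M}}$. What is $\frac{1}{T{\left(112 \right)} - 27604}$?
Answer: $- \frac{113}{3119251} \approx -3.6227 \cdot 10^{-5}$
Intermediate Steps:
$T{\left(M \right)} = \frac{1}{1 + M}$ ($T{\left(M \right)} = \frac{1}{M + 1} = \frac{1}{1 + M}$)
$\frac{1}{T{\left(112 \right)} - 27604} = \frac{1}{\frac{1}{1 + 112} - 27604} = \frac{1}{\frac{1}{113} - 27604} = \frac{1}{- \frac{3119251}{113}} = - \frac{113}{3119251}$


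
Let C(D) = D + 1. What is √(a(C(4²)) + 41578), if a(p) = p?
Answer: √41595 ≈ 203.95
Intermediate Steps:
C(D) = 1 + D
√(a(C(4²)) + 41578) = √((1 + 4²) + 41578) = √((1 + 16) + 41578) = √(17 + 41578) = √41595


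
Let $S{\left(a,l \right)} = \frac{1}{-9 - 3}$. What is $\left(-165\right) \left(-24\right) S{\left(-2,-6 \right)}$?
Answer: $-330$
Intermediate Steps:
$S{\left(a,l \right)} = - \frac{1}{12}$ ($S{\left(a,l \right)} = \frac{1}{-12} = - \frac{1}{12}$)
$\left(-165\right) \left(-24\right) S{\left(-2,-6 \right)} = \left(-165\right) \left(-24\right) \left(- \frac{1}{12}\right) = 3960 \left(- \frac{1}{12}\right) = -330$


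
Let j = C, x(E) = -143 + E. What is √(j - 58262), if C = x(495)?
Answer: I*√57910 ≈ 240.65*I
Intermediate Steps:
C = 352 (C = -143 + 495 = 352)
j = 352
√(j - 58262) = √(352 - 58262) = √(-57910) = I*√57910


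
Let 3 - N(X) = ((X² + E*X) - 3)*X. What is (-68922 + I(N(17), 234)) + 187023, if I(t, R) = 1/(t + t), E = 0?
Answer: 1147705517/9718 ≈ 1.1810e+5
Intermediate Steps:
N(X) = 3 - X*(-3 + X²) (N(X) = 3 - ((X² + 0*X) - 3)*X = 3 - ((X² + 0) - 3)*X = 3 - (X² - 3)*X = 3 - (-3 + X²)*X = 3 - X*(-3 + X²))
I(t, R) = 1/(2*t)
(-68922 + I(N(17), 234)) + 187023 = (-68922 + 1/(2*(3 - 1*17³ + 3*17))) + 187023 = (-68922 + 1/(2*(3 - 1*4913 + 51))) + 187023 = (-68922 + 1/(2*(3 - 4913 + 51))) + 187023 = (-68922 + (½)/(-4859)) + 187023 = (-68922 + (½)*(-1/4859)) + 187023 = (-68922 - 1/9718) + 187023 = -669783997/9718 + 187023 = 1147705517/9718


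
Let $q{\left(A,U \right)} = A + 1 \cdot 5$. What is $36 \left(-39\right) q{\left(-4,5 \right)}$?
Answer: $-1404$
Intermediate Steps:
$q{\left(A,U \right)} = 5 + A$ ($q{\left(A,U \right)} = A + 5 = 5 + A$)
$36 \left(-39\right) q{\left(-4,5 \right)} = 36 \left(-39\right) \left(5 - 4\right) = \left(-1404\right) 1 = -1404$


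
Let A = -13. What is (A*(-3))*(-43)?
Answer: -1677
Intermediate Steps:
(A*(-3))*(-43) = -13*(-3)*(-43) = 39*(-43) = -1677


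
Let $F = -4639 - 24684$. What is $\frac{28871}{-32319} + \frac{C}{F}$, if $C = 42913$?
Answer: $- \frac{45581420}{19340613} \approx -2.3568$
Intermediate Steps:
$F = -29323$
$\frac{28871}{-32319} + \frac{C}{F} = \frac{28871}{-32319} + \frac{42913}{-29323} = 28871 \left(- \frac{1}{32319}\right) + 42913 \left(- \frac{1}{29323}\right) = - \frac{28871}{32319} - \frac{42913}{29323} = - \frac{45581420}{19340613}$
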